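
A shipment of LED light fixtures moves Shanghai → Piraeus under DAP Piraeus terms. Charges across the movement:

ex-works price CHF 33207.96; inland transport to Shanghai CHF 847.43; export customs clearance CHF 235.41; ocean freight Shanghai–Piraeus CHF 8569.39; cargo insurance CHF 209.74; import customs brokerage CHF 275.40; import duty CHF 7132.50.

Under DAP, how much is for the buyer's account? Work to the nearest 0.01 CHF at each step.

DAP: the seller bears all costs to the named destination except import duty and clearance.
Seller's account: goods 33207.96 + inland to port 847.43 + export clearance 235.41 + freight 8569.39 + insurance 209.74 = 43069.93
Buyer's account: brokerage 275.40 + duty 7132.50 = 7407.90

Buyer's account: CHF 7407.90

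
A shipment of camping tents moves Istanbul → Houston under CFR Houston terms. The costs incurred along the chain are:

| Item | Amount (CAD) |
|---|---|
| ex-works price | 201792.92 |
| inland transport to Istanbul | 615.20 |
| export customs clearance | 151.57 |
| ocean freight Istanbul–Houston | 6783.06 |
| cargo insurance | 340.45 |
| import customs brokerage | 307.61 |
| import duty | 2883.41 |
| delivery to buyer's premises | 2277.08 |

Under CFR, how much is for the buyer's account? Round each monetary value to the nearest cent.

CFR: the seller pays costs through ocean freight to the destination port, but not insurance.
Seller's account: goods 201792.92 + inland to port 615.20 + export clearance 151.57 + freight 6783.06 = 209342.75
Buyer's account: insurance 340.45 + brokerage 307.61 + duty 2883.41 + delivery 2277.08 = 5808.55

Buyer's account: CAD 5808.55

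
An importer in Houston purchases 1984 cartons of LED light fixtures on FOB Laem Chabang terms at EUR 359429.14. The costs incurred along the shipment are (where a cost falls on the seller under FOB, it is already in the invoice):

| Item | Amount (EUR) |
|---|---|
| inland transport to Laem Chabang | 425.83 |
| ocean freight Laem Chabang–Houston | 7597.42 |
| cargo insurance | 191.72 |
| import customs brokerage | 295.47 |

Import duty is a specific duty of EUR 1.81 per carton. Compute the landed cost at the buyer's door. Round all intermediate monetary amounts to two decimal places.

FOB: the seller bears costs until goods are on board at the origin port; the buyer bears freight, insurance and all costs thereafter.
Already in the invoice (seller's account under FOB): inland to port — exclude.
CIF value = FOB price + freight + insurance = 359429.14 + 7597.42 + 191.72 = 367218.28
Import duty = 1984 × 1.81 = 3591.04
Buyer bears: freight 7597.42 + insurance 191.72 + brokerage 295.47 + duty 3591.04 = 11675.65
Landed cost = invoice 359429.14 + 11675.65 = 371104.79

Total landed cost: EUR 371104.79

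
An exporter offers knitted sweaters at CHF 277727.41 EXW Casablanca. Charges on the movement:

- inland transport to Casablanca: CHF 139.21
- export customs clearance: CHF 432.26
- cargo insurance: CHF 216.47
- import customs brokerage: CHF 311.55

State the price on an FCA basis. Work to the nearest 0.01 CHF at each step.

FCA price: CHF 278298.88

Not relevant to the conversion: brokerage, insurance — on the buyer under both terms; not part of either seller's price.
From EXW to FCA, the seller additionally bears: inland to port, export clearance.
FCA price = 277727.41 + 139.21 + 432.26 = 278298.88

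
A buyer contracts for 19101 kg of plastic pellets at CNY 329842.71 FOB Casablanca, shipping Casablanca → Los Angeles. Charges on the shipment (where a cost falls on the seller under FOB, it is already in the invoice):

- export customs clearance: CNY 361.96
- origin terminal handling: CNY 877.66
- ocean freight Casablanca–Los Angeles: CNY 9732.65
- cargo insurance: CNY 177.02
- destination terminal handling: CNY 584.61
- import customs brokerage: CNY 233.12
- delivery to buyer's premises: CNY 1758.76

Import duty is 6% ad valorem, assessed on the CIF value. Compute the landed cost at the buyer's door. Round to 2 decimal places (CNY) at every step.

FOB: the seller bears costs until goods are on board at the origin port; the buyer bears freight, insurance and all costs thereafter.
Already in the invoice (seller's account under FOB): export clearance, origin terminal — exclude.
CIF value = FOB price + freight + insurance = 329842.71 + 9732.65 + 177.02 = 339752.38
Import duty = 339752.38 × 6% = 20385.14
Buyer bears: freight 9732.65 + insurance 177.02 + destination terminal 584.61 + brokerage 233.12 + delivery 1758.76 + duty 20385.14 = 32871.30
Landed cost = invoice 329842.71 + 32871.30 = 362714.01

Total landed cost: CNY 362714.01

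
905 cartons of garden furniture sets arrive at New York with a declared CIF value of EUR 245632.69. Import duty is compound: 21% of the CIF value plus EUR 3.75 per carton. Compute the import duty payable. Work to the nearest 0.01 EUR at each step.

Import duty: EUR 54976.61

Ad valorem component: 245632.69 × 21% = 51582.86
Specific component: 905 × 3.75 = 3393.75
Import duty = 51582.86 + 3393.75 = 54976.61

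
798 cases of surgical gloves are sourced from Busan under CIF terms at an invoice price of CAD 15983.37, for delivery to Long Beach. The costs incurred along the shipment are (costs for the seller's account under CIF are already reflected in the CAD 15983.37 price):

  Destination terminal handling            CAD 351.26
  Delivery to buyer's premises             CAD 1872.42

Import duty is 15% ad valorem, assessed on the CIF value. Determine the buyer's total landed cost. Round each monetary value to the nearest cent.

Total landed cost: CAD 20604.56

CIF: the seller pays costs through ocean freight and marine insurance to the destination port.
The CIF price already equals the CIF value: 15983.37
Import duty = 15983.37 × 15% = 2397.51
Buyer bears: destination terminal 351.26 + delivery 1872.42 + duty 2397.51 = 4621.19
Landed cost = invoice 15983.37 + 4621.19 = 20604.56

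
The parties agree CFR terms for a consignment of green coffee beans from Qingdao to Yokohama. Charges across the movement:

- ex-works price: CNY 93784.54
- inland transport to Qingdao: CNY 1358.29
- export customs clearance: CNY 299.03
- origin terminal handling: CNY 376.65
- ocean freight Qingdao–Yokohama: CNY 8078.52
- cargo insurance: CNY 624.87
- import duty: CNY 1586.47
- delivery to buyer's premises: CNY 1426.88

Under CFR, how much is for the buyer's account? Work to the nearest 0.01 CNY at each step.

CFR: the seller pays costs through ocean freight to the destination port, but not insurance.
Seller's account: goods 93784.54 + inland to port 1358.29 + export clearance 299.03 + origin terminal 376.65 + freight 8078.52 = 103897.03
Buyer's account: insurance 624.87 + duty 1586.47 + delivery 1426.88 = 3638.22

Buyer's account: CNY 3638.22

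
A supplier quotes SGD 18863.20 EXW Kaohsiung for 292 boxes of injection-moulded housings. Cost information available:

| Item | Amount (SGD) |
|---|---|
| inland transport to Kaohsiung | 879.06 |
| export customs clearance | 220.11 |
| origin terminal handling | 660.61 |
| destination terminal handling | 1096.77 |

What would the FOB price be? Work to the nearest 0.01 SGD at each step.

Not relevant to the conversion: destination terminal — on the buyer under both terms; not part of either seller's price.
From EXW to FOB, the seller additionally bears: inland to port, export clearance, origin terminal.
FOB price = 18863.20 + 879.06 + 220.11 + 660.61 = 20622.98

FOB price: SGD 20622.98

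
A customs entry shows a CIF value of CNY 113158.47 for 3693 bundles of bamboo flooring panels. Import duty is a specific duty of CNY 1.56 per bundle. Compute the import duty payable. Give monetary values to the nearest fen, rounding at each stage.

Import duty: CNY 5761.08

Import duty = 3693 × 1.56 = 5761.08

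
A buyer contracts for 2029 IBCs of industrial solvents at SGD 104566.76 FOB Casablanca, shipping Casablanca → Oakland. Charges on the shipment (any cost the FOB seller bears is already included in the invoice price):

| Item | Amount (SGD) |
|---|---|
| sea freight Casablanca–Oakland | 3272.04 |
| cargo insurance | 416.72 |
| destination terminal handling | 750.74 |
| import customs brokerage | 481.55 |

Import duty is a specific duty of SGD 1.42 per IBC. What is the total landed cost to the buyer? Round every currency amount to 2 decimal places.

Total landed cost: SGD 112368.99

FOB: the seller bears costs until goods are on board at the origin port; the buyer bears freight, insurance and all costs thereafter.
CIF value = FOB price + freight + insurance = 104566.76 + 3272.04 + 416.72 = 108255.52
Import duty = 2029 × 1.42 = 2881.18
Buyer bears: freight 3272.04 + insurance 416.72 + destination terminal 750.74 + brokerage 481.55 + duty 2881.18 = 7802.23
Landed cost = invoice 104566.76 + 7802.23 = 112368.99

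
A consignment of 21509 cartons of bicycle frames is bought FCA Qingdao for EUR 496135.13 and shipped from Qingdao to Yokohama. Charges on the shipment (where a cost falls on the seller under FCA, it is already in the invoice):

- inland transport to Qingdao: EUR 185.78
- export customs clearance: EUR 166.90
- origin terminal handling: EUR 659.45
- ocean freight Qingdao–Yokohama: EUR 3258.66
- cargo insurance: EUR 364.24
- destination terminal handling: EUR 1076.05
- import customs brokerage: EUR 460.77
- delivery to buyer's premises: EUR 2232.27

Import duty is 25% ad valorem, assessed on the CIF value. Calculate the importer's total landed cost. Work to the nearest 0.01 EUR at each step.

FCA: the seller delivers export-cleared goods to the carrier; the buyer bears costs from that point.
Already in the invoice (seller's account under FCA): inland to port, export clearance — exclude.
CIF value = FCA price + origin terminal + freight + insurance = 496135.13 + 659.45 + 3258.66 + 364.24 = 500417.48
Import duty = 500417.48 × 25% = 125104.37
Buyer bears: origin terminal 659.45 + freight 3258.66 + insurance 364.24 + destination terminal 1076.05 + brokerage 460.77 + delivery 2232.27 + duty 125104.37 = 133155.81
Landed cost = invoice 496135.13 + 133155.81 = 629290.94

Total landed cost: EUR 629290.94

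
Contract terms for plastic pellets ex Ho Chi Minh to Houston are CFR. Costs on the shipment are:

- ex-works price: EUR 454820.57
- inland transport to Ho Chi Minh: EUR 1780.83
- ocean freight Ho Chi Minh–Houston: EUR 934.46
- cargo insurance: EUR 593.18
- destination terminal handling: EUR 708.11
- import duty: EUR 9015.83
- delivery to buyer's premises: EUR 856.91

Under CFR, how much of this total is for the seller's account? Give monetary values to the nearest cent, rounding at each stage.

Seller's account: EUR 457535.86

CFR: the seller pays costs through ocean freight to the destination port, but not insurance.
Seller's account: goods 454820.57 + inland to port 1780.83 + freight 934.46 = 457535.86
Buyer's account: insurance 593.18 + destination terminal 708.11 + duty 9015.83 + delivery 856.91 = 11174.03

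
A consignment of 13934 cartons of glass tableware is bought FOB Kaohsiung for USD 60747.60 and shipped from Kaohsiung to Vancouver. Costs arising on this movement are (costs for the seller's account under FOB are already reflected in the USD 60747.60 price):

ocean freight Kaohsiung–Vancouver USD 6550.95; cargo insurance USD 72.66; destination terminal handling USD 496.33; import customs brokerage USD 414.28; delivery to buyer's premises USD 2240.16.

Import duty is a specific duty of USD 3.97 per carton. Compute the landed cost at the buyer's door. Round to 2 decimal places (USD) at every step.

Total landed cost: USD 125839.96

FOB: the seller bears costs until goods are on board at the origin port; the buyer bears freight, insurance and all costs thereafter.
CIF value = FOB price + freight + insurance = 60747.60 + 6550.95 + 72.66 = 67371.21
Import duty = 13934 × 3.97 = 55317.98
Buyer bears: freight 6550.95 + insurance 72.66 + destination terminal 496.33 + brokerage 414.28 + delivery 2240.16 + duty 55317.98 = 65092.36
Landed cost = invoice 60747.60 + 65092.36 = 125839.96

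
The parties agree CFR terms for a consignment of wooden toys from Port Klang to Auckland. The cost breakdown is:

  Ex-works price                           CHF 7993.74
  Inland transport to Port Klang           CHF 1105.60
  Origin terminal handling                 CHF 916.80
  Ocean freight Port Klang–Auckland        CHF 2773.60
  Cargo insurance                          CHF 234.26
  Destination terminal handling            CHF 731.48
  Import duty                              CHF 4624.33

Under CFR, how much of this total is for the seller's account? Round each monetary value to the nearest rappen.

Seller's account: CHF 12789.74

CFR: the seller pays costs through ocean freight to the destination port, but not insurance.
Seller's account: goods 7993.74 + inland to port 1105.60 + origin terminal 916.80 + freight 2773.60 = 12789.74
Buyer's account: insurance 234.26 + destination terminal 731.48 + duty 4624.33 = 5590.07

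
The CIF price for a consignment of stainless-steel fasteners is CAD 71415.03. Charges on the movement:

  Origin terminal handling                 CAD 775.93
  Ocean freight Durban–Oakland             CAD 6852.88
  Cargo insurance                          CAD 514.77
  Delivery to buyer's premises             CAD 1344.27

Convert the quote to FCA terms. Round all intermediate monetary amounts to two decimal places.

Not relevant to the conversion: delivery — on the buyer under both terms; not part of either seller's price.
From CIF to FCA, the seller no longer bears: origin terminal, freight, insurance.
FCA price = 71415.03 − 775.93 − 6852.88 − 514.77 = 63271.45

FCA price: CAD 63271.45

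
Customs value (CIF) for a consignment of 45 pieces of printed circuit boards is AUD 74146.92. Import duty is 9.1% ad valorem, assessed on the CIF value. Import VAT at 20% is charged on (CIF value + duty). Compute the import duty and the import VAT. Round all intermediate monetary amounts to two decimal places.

Import duty: AUD 6747.37; import VAT: AUD 16178.86

Import duty = 74146.92 × 9.1% = 6747.37
VAT base = CIF + duty = 74146.92 + 6747.37 = 80894.29
Import VAT = 80894.29 × 20% = 16178.86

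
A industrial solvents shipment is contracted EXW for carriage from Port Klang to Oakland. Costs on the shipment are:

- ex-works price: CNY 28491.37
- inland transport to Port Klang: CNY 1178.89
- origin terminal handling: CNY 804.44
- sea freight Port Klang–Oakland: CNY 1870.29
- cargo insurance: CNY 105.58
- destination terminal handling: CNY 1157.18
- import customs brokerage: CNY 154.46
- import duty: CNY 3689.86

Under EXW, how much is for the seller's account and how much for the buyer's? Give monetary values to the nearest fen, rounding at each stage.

EXW: the seller makes goods available at their premises; the buyer bears all onward costs.
Seller's account: goods 28491.37 = 28491.37
Buyer's account: inland to port 1178.89 + origin terminal 804.44 + freight 1870.29 + insurance 105.58 + destination terminal 1157.18 + brokerage 154.46 + duty 3689.86 = 8960.70

Seller: CNY 28491.37; buyer: CNY 8960.70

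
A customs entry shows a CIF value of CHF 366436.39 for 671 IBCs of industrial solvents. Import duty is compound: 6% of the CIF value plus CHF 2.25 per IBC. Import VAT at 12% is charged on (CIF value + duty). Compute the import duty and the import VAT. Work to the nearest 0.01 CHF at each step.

Import duty: CHF 23495.93; import VAT: CHF 46791.88

Ad valorem component: 366436.39 × 6% = 21986.18
Specific component: 671 × 2.25 = 1509.75
Import duty = 21986.18 + 1509.75 = 23495.93
VAT base = CIF + duty = 366436.39 + 23495.93 = 389932.32
Import VAT = 389932.32 × 12% = 46791.88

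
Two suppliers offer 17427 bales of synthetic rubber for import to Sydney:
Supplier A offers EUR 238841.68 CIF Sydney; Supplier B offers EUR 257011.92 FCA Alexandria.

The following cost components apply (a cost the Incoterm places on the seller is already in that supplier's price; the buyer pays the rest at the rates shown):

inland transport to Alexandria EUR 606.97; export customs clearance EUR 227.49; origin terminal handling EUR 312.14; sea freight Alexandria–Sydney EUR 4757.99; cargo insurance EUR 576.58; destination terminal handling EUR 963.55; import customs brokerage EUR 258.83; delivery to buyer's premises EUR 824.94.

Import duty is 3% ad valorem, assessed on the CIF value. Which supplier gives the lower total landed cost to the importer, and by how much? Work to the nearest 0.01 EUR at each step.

Supplier A (CIF):
The CIF price already equals the CIF value: 238841.68
Import duty = 238841.68 × 3% = 7165.25
Buyer bears (A): 963.55 + 258.83 + 824.94 = 2047.32
Landed cost (A) = invoice 238841.68 + 2047.32 + duty 7165.25 = 248054.25
Supplier B (FCA):
CIF value = FCA price + origin terminal + freight + insurance = 257011.92 + 312.14 + 4757.99 + 576.58 = 262658.63
Import duty = 262658.63 × 3% = 7879.76
Buyer bears (B): 312.14 + 4757.99 + 576.58 + 963.55 + 258.83 + 824.94 = 7694.03
Landed cost (B) = invoice 257011.92 + 7694.03 + duty 7879.76 = 272585.71
Difference = |248054.25 − 272585.71| = 24531.46

Supplier A is cheaper by EUR 24531.46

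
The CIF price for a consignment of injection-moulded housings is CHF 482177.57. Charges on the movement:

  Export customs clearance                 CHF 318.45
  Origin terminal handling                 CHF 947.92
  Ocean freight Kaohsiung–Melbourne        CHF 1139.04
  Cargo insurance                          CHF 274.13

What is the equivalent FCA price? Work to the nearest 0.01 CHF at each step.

Not relevant to the conversion: export clearance — on the seller under both CIF and FCA; already in the CIF price and stays in the FCA price.
From CIF to FCA, the seller no longer bears: origin terminal, freight, insurance.
FCA price = 482177.57 − 947.92 − 1139.04 − 274.13 = 479816.48

FCA price: CHF 479816.48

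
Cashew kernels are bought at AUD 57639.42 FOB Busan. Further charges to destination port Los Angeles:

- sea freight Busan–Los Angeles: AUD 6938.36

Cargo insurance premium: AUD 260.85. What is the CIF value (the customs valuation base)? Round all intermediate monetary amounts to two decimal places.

CIF value: AUD 64838.63

CIF = FOB price + freight + insurance
CIF = 57639.42 + 6938.36 + 260.85 = 64838.63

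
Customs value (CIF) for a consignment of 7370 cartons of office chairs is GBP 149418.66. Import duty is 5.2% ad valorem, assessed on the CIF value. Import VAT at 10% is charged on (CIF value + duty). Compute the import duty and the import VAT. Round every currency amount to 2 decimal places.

Import duty = 149418.66 × 5.2% = 7769.77
VAT base = CIF + duty = 149418.66 + 7769.77 = 157188.43
Import VAT = 157188.43 × 10% = 15718.84

Import duty: GBP 7769.77; import VAT: GBP 15718.84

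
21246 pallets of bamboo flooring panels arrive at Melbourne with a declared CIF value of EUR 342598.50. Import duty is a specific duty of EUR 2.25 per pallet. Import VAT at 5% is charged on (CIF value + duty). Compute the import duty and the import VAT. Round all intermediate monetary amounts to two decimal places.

Import duty = 21246 × 2.25 = 47803.50
VAT base = CIF + duty = 342598.50 + 47803.50 = 390402.00
Import VAT = 390402.00 × 5% = 19520.10

Import duty: EUR 47803.50; import VAT: EUR 19520.10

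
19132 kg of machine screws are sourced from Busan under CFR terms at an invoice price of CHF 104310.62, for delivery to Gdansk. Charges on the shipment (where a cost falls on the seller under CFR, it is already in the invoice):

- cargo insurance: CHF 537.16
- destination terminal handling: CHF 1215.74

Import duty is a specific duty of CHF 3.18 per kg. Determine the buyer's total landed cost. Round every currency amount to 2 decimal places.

Total landed cost: CHF 166903.28

CFR: the seller pays costs through ocean freight to the destination port, but not insurance.
CIF value = CFR price + insurance = 104310.62 + 537.16 = 104847.78
Import duty = 19132 × 3.18 = 60839.76
Buyer bears: insurance 537.16 + destination terminal 1215.74 + duty 60839.76 = 62592.66
Landed cost = invoice 104310.62 + 62592.66 = 166903.28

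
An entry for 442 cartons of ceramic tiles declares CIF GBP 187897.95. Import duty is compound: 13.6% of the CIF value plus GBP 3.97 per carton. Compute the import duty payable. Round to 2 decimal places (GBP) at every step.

Import duty: GBP 27308.86

Ad valorem component: 187897.95 × 13.6% = 25554.12
Specific component: 442 × 3.97 = 1754.74
Import duty = 25554.12 + 1754.74 = 27308.86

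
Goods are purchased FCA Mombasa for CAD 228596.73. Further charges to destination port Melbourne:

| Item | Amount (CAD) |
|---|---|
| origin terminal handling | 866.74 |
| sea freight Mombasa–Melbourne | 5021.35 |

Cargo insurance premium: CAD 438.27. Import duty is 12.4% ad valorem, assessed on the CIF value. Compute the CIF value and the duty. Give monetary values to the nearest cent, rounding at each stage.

CIF value: CAD 234923.09; import duty: CAD 29130.46

CIF = FCA price + pre-shipment costs + freight + insurance
CIF = 228596.73 + 866.74 + 5021.35 + 438.27 = 234923.09
Import duty = 234923.09 × 12.4% = 29130.46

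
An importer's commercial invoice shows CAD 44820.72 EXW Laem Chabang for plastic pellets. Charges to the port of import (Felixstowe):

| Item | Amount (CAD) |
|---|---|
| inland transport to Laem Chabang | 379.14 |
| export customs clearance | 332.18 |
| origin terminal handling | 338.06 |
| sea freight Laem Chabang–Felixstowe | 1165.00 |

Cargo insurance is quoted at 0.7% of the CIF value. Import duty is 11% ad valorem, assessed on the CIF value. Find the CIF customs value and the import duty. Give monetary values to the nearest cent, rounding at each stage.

Let C be the CIF value. C = EXW price + pre-shipment costs + freight + 0.7% × C
C − 0.7% × C = 44820.72 + 379.14 + 332.18 + 338.06 + 1165.00
0.993 × C = 47035.10
C = 47035.10 / 0.993 = 47366.67
Insurance premium = 0.7% × 47366.67 = 331.57
Import duty = 47366.67 × 11% = 5210.33

CIF value: CAD 47366.67; import duty: CAD 5210.33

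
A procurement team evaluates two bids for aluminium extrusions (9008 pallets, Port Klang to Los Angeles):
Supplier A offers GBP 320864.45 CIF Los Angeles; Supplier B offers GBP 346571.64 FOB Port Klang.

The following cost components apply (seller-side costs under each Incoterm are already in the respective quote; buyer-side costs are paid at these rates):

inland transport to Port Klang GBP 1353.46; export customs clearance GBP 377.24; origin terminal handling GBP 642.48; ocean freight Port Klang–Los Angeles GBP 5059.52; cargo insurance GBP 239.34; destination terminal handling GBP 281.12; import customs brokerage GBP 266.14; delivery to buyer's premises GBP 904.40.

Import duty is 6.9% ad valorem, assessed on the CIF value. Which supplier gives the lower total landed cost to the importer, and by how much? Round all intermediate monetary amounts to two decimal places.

Supplier A is cheaper by GBP 33145.46

Supplier A (CIF):
The CIF price already equals the CIF value: 320864.45
Import duty = 320864.45 × 6.9% = 22139.65
Buyer bears (A): 281.12 + 266.14 + 904.40 = 1451.66
Landed cost (A) = invoice 320864.45 + 1451.66 + duty 22139.65 = 344455.76
Supplier B (FOB):
CIF value = FOB price + freight + insurance = 346571.64 + 5059.52 + 239.34 = 351870.50
Import duty = 351870.50 × 6.9% = 24279.06
Buyer bears (B): 5059.52 + 239.34 + 281.12 + 266.14 + 904.40 = 6750.52
Landed cost (B) = invoice 346571.64 + 6750.52 + duty 24279.06 = 377601.22
Difference = |344455.76 − 377601.22| = 33145.46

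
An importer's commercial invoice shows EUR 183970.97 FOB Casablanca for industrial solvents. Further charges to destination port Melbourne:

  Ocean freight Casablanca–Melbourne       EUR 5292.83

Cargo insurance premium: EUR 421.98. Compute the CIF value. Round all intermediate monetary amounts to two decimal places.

CIF = FOB price + freight + insurance
CIF = 183970.97 + 5292.83 + 421.98 = 189685.78

CIF value: EUR 189685.78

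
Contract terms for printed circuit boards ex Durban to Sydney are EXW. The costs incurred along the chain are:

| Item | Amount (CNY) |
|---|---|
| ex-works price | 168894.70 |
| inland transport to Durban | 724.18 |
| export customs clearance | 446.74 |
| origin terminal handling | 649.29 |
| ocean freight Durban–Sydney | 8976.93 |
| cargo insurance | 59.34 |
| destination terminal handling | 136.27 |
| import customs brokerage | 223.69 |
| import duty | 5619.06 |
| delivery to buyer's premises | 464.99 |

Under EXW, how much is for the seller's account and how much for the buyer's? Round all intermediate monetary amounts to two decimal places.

EXW: the seller makes goods available at their premises; the buyer bears all onward costs.
Seller's account: goods 168894.70 = 168894.70
Buyer's account: inland to port 724.18 + export clearance 446.74 + origin terminal 649.29 + freight 8976.93 + insurance 59.34 + destination terminal 136.27 + brokerage 223.69 + duty 5619.06 + delivery 464.99 = 17300.49

Seller: CNY 168894.70; buyer: CNY 17300.49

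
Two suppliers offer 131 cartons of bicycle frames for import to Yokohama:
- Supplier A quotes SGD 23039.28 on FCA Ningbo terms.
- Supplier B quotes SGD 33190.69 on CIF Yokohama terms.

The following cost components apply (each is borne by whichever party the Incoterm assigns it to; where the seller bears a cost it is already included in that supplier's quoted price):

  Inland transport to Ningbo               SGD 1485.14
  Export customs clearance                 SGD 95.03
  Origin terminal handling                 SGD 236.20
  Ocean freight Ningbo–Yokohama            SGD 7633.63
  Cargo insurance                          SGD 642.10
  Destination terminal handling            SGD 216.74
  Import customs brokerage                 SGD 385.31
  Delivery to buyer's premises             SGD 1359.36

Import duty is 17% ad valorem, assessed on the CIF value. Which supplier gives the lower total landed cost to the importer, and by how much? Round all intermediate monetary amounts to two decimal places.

Supplier A is cheaper by SGD 1918.19

Supplier A (FCA):
CIF value = FCA price + origin terminal + freight + insurance = 23039.28 + 236.20 + 7633.63 + 642.10 = 31551.21
Import duty = 31551.21 × 17% = 5363.71
Buyer bears (A): 236.20 + 7633.63 + 642.10 + 216.74 + 385.31 + 1359.36 = 10473.34
Landed cost (A) = invoice 23039.28 + 10473.34 + duty 5363.71 = 38876.33
Supplier B (CIF):
The CIF price already equals the CIF value: 33190.69
Import duty = 33190.69 × 17% = 5642.42
Buyer bears (B): 216.74 + 385.31 + 1359.36 = 1961.41
Landed cost (B) = invoice 33190.69 + 1961.41 + duty 5642.42 = 40794.52
Difference = |38876.33 − 40794.52| = 1918.19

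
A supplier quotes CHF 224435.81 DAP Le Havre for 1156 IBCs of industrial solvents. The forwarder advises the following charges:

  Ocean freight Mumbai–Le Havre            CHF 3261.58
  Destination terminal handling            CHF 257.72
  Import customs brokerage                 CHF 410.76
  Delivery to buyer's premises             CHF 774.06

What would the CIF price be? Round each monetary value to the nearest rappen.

Not relevant to the conversion: freight — on the seller under both DAP and CIF; already in the DAP price and stays in the CIF price. brokerage — on the buyer under both terms; not part of either seller's price.
From DAP to CIF, the seller no longer bears: destination terminal, delivery.
CIF price = 224435.81 − 257.72 − 774.06 = 223404.03

CIF price: CHF 223404.03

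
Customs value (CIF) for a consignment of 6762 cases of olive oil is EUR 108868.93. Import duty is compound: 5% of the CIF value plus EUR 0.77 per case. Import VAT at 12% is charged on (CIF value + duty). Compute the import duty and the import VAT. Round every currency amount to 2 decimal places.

Ad valorem component: 108868.93 × 5% = 5443.45
Specific component: 6762 × 0.77 = 5206.74
Import duty = 5443.45 + 5206.74 = 10650.19
VAT base = CIF + duty = 108868.93 + 10650.19 = 119519.12
Import VAT = 119519.12 × 12% = 14342.29

Import duty: EUR 10650.19; import VAT: EUR 14342.29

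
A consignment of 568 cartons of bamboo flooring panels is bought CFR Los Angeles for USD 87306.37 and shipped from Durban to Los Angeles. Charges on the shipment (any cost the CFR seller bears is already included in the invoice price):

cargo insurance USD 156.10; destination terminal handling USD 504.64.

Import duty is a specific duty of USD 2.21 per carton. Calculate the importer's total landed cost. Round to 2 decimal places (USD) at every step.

CFR: the seller pays costs through ocean freight to the destination port, but not insurance.
CIF value = CFR price + insurance = 87306.37 + 156.10 = 87462.47
Import duty = 568 × 2.21 = 1255.28
Buyer bears: insurance 156.10 + destination terminal 504.64 + duty 1255.28 = 1916.02
Landed cost = invoice 87306.37 + 1916.02 = 89222.39

Total landed cost: USD 89222.39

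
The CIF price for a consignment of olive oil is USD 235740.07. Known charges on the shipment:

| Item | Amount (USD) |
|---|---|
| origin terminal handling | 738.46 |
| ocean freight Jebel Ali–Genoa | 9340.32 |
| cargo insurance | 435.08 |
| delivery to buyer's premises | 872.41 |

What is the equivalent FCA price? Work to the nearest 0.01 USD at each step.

Not relevant to the conversion: delivery — on the buyer under both terms; not part of either seller's price.
From CIF to FCA, the seller no longer bears: origin terminal, freight, insurance.
FCA price = 235740.07 − 738.46 − 9340.32 − 435.08 = 225226.21

FCA price: USD 225226.21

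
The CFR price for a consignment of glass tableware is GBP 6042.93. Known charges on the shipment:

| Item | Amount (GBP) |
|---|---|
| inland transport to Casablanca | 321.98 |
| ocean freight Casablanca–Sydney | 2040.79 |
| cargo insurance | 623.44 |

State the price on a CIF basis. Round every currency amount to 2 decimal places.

CIF price: GBP 6666.37

Not relevant to the conversion: inland to port, freight — on the seller under both CFR and CIF; already in the CFR price and stays in the CIF price.
From CFR to CIF, the seller additionally bears: insurance.
CIF price = 6042.93 + 623.44 = 6666.37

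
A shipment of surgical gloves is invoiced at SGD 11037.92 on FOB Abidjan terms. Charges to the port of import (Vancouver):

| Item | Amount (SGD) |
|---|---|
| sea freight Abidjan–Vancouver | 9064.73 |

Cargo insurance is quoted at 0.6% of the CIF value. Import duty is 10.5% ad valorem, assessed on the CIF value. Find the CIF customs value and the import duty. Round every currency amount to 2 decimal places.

CIF value: SGD 20223.99; import duty: SGD 2123.52

Let C be the CIF value. C = FOB price + freight + 0.6% × C
C − 0.6% × C = 11037.92 + 9064.73
0.994 × C = 20102.65
C = 20102.65 / 0.994 = 20223.99
Insurance premium = 0.6% × 20223.99 = 121.34
Import duty = 20223.99 × 10.5% = 2123.52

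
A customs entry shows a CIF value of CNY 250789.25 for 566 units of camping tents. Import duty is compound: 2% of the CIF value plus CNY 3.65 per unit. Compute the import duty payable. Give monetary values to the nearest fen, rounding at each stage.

Import duty: CNY 7081.69

Ad valorem component: 250789.25 × 2% = 5015.79
Specific component: 566 × 3.65 = 2065.90
Import duty = 5015.79 + 2065.90 = 7081.69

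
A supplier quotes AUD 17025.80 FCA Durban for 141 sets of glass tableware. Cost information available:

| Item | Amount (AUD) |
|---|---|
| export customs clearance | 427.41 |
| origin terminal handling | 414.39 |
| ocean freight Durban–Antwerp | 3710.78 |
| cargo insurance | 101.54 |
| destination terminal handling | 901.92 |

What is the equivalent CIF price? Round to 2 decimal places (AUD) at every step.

CIF price: AUD 21252.51

Not relevant to the conversion: export clearance — on the seller under both FCA and CIF; already in the FCA price and stays in the CIF price. destination terminal — on the buyer under both terms; not part of either seller's price.
From FCA to CIF, the seller additionally bears: origin terminal, freight, insurance.
CIF price = 17025.80 + 414.39 + 3710.78 + 101.54 = 21252.51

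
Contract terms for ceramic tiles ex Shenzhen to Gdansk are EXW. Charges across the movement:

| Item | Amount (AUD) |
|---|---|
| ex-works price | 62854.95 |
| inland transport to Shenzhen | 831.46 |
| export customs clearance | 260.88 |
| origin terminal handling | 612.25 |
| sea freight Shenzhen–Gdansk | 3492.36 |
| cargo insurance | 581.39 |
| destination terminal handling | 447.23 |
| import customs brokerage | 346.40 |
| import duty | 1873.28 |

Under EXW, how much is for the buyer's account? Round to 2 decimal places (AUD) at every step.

Buyer's account: AUD 8445.25

EXW: the seller makes goods available at their premises; the buyer bears all onward costs.
Seller's account: goods 62854.95 = 62854.95
Buyer's account: inland to port 831.46 + export clearance 260.88 + origin terminal 612.25 + freight 3492.36 + insurance 581.39 + destination terminal 447.23 + brokerage 346.40 + duty 1873.28 = 8445.25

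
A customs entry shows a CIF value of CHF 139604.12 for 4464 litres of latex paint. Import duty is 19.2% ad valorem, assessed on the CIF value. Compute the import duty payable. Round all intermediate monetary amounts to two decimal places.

Import duty = 139604.12 × 19.2% = 26803.99

Import duty: CHF 26803.99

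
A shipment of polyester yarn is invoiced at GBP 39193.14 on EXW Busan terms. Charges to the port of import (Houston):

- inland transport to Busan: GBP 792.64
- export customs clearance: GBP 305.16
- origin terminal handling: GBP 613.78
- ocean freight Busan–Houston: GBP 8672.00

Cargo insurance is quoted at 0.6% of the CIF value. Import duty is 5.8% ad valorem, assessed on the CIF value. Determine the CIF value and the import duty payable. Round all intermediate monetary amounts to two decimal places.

CIF value: GBP 49875.98; import duty: GBP 2892.81

Let C be the CIF value. C = EXW price + pre-shipment costs + freight + 0.6% × C
C − 0.6% × C = 39193.14 + 792.64 + 305.16 + 613.78 + 8672.00
0.994 × C = 49576.72
C = 49576.72 / 0.994 = 49875.98
Insurance premium = 0.6% × 49875.98 = 299.26
Import duty = 49875.98 × 5.8% = 2892.81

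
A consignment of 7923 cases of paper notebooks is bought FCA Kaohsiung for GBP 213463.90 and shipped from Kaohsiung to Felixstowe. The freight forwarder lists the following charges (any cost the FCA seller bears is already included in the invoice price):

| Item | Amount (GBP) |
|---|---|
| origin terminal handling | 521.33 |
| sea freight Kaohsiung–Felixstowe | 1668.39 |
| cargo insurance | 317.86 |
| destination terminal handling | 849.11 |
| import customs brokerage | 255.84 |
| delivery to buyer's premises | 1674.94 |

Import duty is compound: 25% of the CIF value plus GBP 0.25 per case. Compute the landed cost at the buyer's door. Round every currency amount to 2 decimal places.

Total landed cost: GBP 274724.99

FCA: the seller delivers export-cleared goods to the carrier; the buyer bears costs from that point.
CIF value = FCA price + origin terminal + freight + insurance = 213463.90 + 521.33 + 1668.39 + 317.86 = 215971.48
Ad valorem component: 215971.48 × 25% = 53992.87
Specific component: 7923 × 0.25 = 1980.75
Import duty = 53992.87 + 1980.75 = 55973.62
Buyer bears: origin terminal 521.33 + freight 1668.39 + insurance 317.86 + destination terminal 849.11 + brokerage 255.84 + delivery 1674.94 + duty 55973.62 = 61261.09
Landed cost = invoice 213463.90 + 61261.09 = 274724.99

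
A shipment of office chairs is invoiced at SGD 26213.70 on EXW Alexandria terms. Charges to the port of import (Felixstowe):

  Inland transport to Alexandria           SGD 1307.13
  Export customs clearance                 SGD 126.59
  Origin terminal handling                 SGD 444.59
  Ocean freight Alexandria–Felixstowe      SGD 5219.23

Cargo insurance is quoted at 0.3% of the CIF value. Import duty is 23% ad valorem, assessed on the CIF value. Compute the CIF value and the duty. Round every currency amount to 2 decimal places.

CIF value: SGD 33411.47; import duty: SGD 7684.64

Let C be the CIF value. C = EXW price + pre-shipment costs + freight + 0.3% × C
C − 0.3% × C = 26213.70 + 1307.13 + 126.59 + 444.59 + 5219.23
0.997 × C = 33311.24
C = 33311.24 / 0.997 = 33411.47
Insurance premium = 0.3% × 33411.47 = 100.23
Import duty = 33411.47 × 23% = 7684.64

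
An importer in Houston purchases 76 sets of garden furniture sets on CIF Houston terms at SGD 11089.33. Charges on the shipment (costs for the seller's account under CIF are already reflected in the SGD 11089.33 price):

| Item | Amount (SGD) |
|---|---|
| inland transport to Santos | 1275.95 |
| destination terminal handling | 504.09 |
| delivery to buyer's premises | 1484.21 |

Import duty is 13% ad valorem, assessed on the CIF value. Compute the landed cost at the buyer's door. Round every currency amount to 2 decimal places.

CIF: the seller pays costs through ocean freight and marine insurance to the destination port.
Already in the invoice (seller's account under CIF): inland to port — exclude.
The CIF price already equals the CIF value: 11089.33
Import duty = 11089.33 × 13% = 1441.61
Buyer bears: destination terminal 504.09 + delivery 1484.21 + duty 1441.61 = 3429.91
Landed cost = invoice 11089.33 + 3429.91 = 14519.24

Total landed cost: SGD 14519.24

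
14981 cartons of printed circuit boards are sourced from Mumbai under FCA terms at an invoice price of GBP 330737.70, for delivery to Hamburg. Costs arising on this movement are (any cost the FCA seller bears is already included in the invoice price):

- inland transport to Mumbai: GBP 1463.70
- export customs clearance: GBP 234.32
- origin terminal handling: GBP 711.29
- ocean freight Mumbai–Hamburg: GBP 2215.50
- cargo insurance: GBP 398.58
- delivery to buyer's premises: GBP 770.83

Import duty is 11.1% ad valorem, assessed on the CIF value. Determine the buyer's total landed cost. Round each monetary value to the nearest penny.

Total landed cost: GBP 371914.90

FCA: the seller delivers export-cleared goods to the carrier; the buyer bears costs from that point.
Already in the invoice (seller's account under FCA): inland to port, export clearance — exclude.
CIF value = FCA price + origin terminal + freight + insurance = 330737.70 + 711.29 + 2215.50 + 398.58 = 334063.07
Import duty = 334063.07 × 11.1% = 37081.00
Buyer bears: origin terminal 711.29 + freight 2215.50 + insurance 398.58 + delivery 770.83 + duty 37081.00 = 41177.20
Landed cost = invoice 330737.70 + 41177.20 = 371914.90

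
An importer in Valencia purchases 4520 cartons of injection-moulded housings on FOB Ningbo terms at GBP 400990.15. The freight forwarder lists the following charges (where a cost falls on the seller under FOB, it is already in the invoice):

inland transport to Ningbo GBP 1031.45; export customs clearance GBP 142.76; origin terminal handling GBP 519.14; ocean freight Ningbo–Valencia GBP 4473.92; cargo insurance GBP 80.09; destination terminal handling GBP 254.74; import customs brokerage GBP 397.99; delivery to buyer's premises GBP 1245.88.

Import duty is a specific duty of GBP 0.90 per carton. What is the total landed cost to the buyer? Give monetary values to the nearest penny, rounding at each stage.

Total landed cost: GBP 411510.77

FOB: the seller bears costs until goods are on board at the origin port; the buyer bears freight, insurance and all costs thereafter.
Already in the invoice (seller's account under FOB): inland to port, export clearance, origin terminal — exclude.
CIF value = FOB price + freight + insurance = 400990.15 + 4473.92 + 80.09 = 405544.16
Import duty = 4520 × 0.90 = 4068.00
Buyer bears: freight 4473.92 + insurance 80.09 + destination terminal 254.74 + brokerage 397.99 + delivery 1245.88 + duty 4068.00 = 10520.62
Landed cost = invoice 400990.15 + 10520.62 = 411510.77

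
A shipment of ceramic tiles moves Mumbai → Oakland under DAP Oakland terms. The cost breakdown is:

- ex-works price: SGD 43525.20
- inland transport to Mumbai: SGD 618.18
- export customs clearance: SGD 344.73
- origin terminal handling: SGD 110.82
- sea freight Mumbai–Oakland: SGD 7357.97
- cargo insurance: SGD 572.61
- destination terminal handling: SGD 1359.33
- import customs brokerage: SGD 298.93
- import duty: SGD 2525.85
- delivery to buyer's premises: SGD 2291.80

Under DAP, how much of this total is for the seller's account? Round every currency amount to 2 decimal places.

DAP: the seller bears all costs to the named destination except import duty and clearance.
Seller's account: goods 43525.20 + inland to port 618.18 + export clearance 344.73 + origin terminal 110.82 + freight 7357.97 + insurance 572.61 + destination terminal 1359.33 + delivery 2291.80 = 56180.64
Buyer's account: brokerage 298.93 + duty 2525.85 = 2824.78

Seller's account: SGD 56180.64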